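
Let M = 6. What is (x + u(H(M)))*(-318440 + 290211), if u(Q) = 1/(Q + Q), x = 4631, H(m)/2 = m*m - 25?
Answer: -5752082185/44 ≈ -1.3073e+8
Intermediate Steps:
H(m) = -50 + 2*m² (H(m) = 2*(m*m - 25) = 2*(m² - 25) = 2*(-25 + m²) = -50 + 2*m²)
u(Q) = 1/(2*Q)
(x + u(H(M)))*(-318440 + 290211) = (4631 + 1/(2*(-50 + 2*6²)))*(-318440 + 290211) = (4631 + 1/(2*(-50 + 2*36)))*(-28229) = (4631 + 1/(2*(-50 + 72)))*(-28229) = (4631 + (½)/22)*(-28229) = (4631 + (½)*(1/22))*(-28229) = (4631 + 1/44)*(-28229) = (203765/44)*(-28229) = -5752082185/44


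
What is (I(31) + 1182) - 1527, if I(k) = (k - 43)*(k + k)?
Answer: -1089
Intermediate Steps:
I(k) = 2*k*(-43 + k) (I(k) = (-43 + k)*(2*k) = 2*k*(-43 + k))
(I(31) + 1182) - 1527 = (2*31*(-43 + 31) + 1182) - 1527 = (2*31*(-12) + 1182) - 1527 = (-744 + 1182) - 1527 = 438 - 1527 = -1089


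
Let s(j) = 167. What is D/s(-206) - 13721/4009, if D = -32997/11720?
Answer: -26987575013/7846575160 ≈ -3.4394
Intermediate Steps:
D = -32997/11720 (D = -32997*1/11720 = -32997/11720 ≈ -2.8154)
D/s(-206) - 13721/4009 = -32997/11720/167 - 13721/4009 = -32997/11720*1/167 - 13721*1/4009 = -32997/1957240 - 13721/4009 = -26987575013/7846575160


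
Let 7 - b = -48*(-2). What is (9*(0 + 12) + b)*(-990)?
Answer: -18810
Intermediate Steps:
b = -89 (b = 7 - (-48)*(-2) = 7 - 1*96 = 7 - 96 = -89)
(9*(0 + 12) + b)*(-990) = (9*(0 + 12) - 89)*(-990) = (9*12 - 89)*(-990) = (108 - 89)*(-990) = 19*(-990) = -18810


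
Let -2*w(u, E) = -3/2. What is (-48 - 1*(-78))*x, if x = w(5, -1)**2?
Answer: 135/8 ≈ 16.875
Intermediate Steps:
w(u, E) = 3/4 (w(u, E) = -(-3)/(2*2) = -1/2*(-3/2) = 3/4)
x = 9/16 (x = (3/4)**2 = 9/16 ≈ 0.56250)
(-48 - 1*(-78))*x = (-48 - 1*(-78))*(9/16) = (-48 + 78)*(9/16) = 30*(9/16) = 135/8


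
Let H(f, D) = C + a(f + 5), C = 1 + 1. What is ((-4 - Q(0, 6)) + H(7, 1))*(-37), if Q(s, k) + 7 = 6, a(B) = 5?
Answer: -148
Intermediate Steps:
C = 2
Q(s, k) = -1 (Q(s, k) = -7 + 6 = -1)
H(f, D) = 7 (H(f, D) = 2 + 5 = 7)
((-4 - Q(0, 6)) + H(7, 1))*(-37) = ((-4 - 1*(-1)) + 7)*(-37) = ((-4 + 1) + 7)*(-37) = (-3 + 7)*(-37) = 4*(-37) = -148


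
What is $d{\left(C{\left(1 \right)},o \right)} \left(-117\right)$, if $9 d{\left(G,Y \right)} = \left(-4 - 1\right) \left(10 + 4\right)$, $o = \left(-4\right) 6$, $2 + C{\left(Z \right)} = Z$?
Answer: $910$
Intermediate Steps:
$C{\left(Z \right)} = -2 + Z$
$o = -24$
$d{\left(G,Y \right)} = - \frac{70}{9}$ ($d{\left(G,Y \right)} = \frac{\left(-4 - 1\right) \left(10 + 4\right)}{9} = \frac{\left(-5\right) 14}{9} = \frac{1}{9} \left(-70\right) = - \frac{70}{9}$)
$d{\left(C{\left(1 \right)},o \right)} \left(-117\right) = \left(- \frac{70}{9}\right) \left(-117\right) = 910$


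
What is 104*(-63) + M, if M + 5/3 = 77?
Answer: -19430/3 ≈ -6476.7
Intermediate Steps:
M = 226/3 (M = -5/3 + 77 = 226/3 ≈ 75.333)
104*(-63) + M = 104*(-63) + 226/3 = -6552 + 226/3 = -19430/3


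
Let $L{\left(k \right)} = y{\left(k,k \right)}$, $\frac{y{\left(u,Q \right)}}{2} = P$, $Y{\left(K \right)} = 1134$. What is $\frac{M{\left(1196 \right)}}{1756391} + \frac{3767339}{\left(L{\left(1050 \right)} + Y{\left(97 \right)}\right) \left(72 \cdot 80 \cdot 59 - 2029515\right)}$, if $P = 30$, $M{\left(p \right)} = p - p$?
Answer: $- \frac{3767339}{2017471950} \approx -0.0018674$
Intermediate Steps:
$M{\left(p \right)} = 0$
$y{\left(u,Q \right)} = 60$ ($y{\left(u,Q \right)} = 2 \cdot 30 = 60$)
$L{\left(k \right)} = 60$
$\frac{M{\left(1196 \right)}}{1756391} + \frac{3767339}{\left(L{\left(1050 \right)} + Y{\left(97 \right)}\right) \left(72 \cdot 80 \cdot 59 - 2029515\right)} = \frac{0}{1756391} + \frac{3767339}{\left(60 + 1134\right) \left(72 \cdot 80 \cdot 59 - 2029515\right)} = 0 \cdot \frac{1}{1756391} + \frac{3767339}{1194 \left(5760 \cdot 59 - 2029515\right)} = 0 + \frac{3767339}{1194 \left(339840 - 2029515\right)} = 0 + \frac{3767339}{1194 \left(-1689675\right)} = 0 + \frac{3767339}{-2017471950} = 0 + 3767339 \left(- \frac{1}{2017471950}\right) = 0 - \frac{3767339}{2017471950} = - \frac{3767339}{2017471950}$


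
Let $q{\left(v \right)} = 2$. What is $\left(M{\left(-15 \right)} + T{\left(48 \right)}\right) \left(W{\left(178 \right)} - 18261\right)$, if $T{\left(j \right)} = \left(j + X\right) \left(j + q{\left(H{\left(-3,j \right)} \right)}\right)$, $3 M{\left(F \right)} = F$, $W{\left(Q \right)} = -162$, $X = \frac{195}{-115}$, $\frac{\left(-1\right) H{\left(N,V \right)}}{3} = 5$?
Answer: $-42561135$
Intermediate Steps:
$H{\left(N,V \right)} = -15$ ($H{\left(N,V \right)} = \left(-3\right) 5 = -15$)
$X = - \frac{39}{23}$ ($X = 195 \left(- \frac{1}{115}\right) = - \frac{39}{23} \approx -1.6957$)
$M{\left(F \right)} = \frac{F}{3}$
$T{\left(j \right)} = \left(2 + j\right) \left(- \frac{39}{23} + j\right)$ ($T{\left(j \right)} = \left(j - \frac{39}{23}\right) \left(j + 2\right) = \left(- \frac{39}{23} + j\right) \left(2 + j\right) = \left(2 + j\right) \left(- \frac{39}{23} + j\right)$)
$\left(M{\left(-15 \right)} + T{\left(48 \right)}\right) \left(W{\left(178 \right)} - 18261\right) = \left(\frac{1}{3} \left(-15\right) + \left(- \frac{78}{23} + 48^{2} + \frac{7}{23} \cdot 48\right)\right) \left(-162 - 18261\right) = \left(-5 + \left(- \frac{78}{23} + 2304 + \frac{336}{23}\right)\right) \left(-18423\right) = \left(-5 + \frac{53250}{23}\right) \left(-18423\right) = \frac{53135}{23} \left(-18423\right) = -42561135$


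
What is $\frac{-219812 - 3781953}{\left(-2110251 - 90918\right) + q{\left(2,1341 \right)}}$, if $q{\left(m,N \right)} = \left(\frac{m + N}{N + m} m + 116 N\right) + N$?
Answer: $\frac{800353}{408854} \approx 1.9576$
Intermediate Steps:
$q{\left(m,N \right)} = m + 117 N$ ($q{\left(m,N \right)} = \left(\frac{N + m}{N + m} m + 116 N\right) + N = \left(1 m + 116 N\right) + N = \left(m + 116 N\right) + N = m + 117 N$)
$\frac{-219812 - 3781953}{\left(-2110251 - 90918\right) + q{\left(2,1341 \right)}} = \frac{-219812 - 3781953}{\left(-2110251 - 90918\right) + \left(2 + 117 \cdot 1341\right)} = - \frac{4001765}{\left(-2110251 - 90918\right) + \left(2 + 156897\right)} = - \frac{4001765}{-2201169 + 156899} = - \frac{4001765}{-2044270} = \left(-4001765\right) \left(- \frac{1}{2044270}\right) = \frac{800353}{408854}$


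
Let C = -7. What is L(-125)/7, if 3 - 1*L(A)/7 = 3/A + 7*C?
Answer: 6503/125 ≈ 52.024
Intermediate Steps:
L(A) = 364 - 21/A (L(A) = 21 - 7*(3/A + 7*(-7)) = 21 - 7*(3/A - 49) = 21 - 7*(-49 + 3/A) = 21 + (343 - 21/A) = 364 - 21/A)
L(-125)/7 = (364 - 21/(-125))/7 = (364 - 21*(-1/125))*(⅐) = (364 + 21/125)*(⅐) = (45521/125)*(⅐) = 6503/125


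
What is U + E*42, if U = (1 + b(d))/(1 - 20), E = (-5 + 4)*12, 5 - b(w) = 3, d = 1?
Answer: -9579/19 ≈ -504.16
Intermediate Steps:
b(w) = 2 (b(w) = 5 - 1*3 = 5 - 3 = 2)
E = -12 (E = -1*12 = -12)
U = -3/19 (U = (1 + 2)/(1 - 20) = 3/(-19) = 3*(-1/19) = -3/19 ≈ -0.15789)
U + E*42 = -3/19 - 12*42 = -3/19 - 504 = -9579/19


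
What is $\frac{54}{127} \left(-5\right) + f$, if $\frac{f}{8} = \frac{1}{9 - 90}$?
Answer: $- \frac{22886}{10287} \approx -2.2248$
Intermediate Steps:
$f = - \frac{8}{81}$ ($f = \frac{8}{9 - 90} = \frac{8}{-81} = 8 \left(- \frac{1}{81}\right) = - \frac{8}{81} \approx -0.098765$)
$\frac{54}{127} \left(-5\right) + f = \frac{54}{127} \left(-5\right) - \frac{8}{81} = - \frac{270}{127} - \frac{8}{81} = - \frac{22886}{10287}$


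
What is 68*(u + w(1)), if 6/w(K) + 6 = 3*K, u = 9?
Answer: 476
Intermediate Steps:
w(K) = 6/(-6 + 3*K)
68*(u + w(1)) = 68*(9 + 2/(-2 + 1)) = 68*(9 + 2/(-1)) = 68*(9 + 2*(-1)) = 68*(9 - 2) = 68*7 = 476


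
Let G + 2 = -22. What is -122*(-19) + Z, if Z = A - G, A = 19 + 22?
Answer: 2383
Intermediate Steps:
A = 41
G = -24 (G = -2 - 22 = -24)
Z = 65 (Z = 41 - 1*(-24) = 41 + 24 = 65)
-122*(-19) + Z = -122*(-19) + 65 = 2318 + 65 = 2383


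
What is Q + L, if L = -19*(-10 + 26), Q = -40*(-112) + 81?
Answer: 4257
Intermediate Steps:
Q = 4561 (Q = 4480 + 81 = 4561)
L = -304 (L = -19*16 = -304)
Q + L = 4561 - 304 = 4257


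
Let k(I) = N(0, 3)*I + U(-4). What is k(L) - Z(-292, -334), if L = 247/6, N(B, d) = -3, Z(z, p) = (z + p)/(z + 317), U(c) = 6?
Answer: -4623/50 ≈ -92.460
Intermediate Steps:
Z(z, p) = (p + z)/(317 + z)
L = 247/6 (L = 247*(⅙) = 247/6 ≈ 41.167)
k(I) = 6 - 3*I (k(I) = -3*I + 6 = 6 - 3*I)
k(L) - Z(-292, -334) = (6 - 3*247/6) - (-334 - 292)/(317 - 292) = (6 - 247/2) - (-626)/25 = -235/2 - (-626)/25 = -235/2 - 1*(-626/25) = -235/2 + 626/25 = -4623/50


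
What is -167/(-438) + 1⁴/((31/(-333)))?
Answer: -140677/13578 ≈ -10.361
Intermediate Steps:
-167/(-438) + 1⁴/((31/(-333))) = -167*(-1/438) + 1/(31*(-1/333)) = 167/438 + 1/(-31/333) = 167/438 + 1*(-333/31) = 167/438 - 333/31 = -140677/13578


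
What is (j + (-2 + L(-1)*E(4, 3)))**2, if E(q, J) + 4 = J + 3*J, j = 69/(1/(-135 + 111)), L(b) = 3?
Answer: 2669956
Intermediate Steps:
j = -1656 (j = 69/(1/(-24)) = 69/(-1/24) = 69*(-24) = -1656)
E(q, J) = -4 + 4*J (E(q, J) = -4 + (J + 3*J) = -4 + 4*J)
(j + (-2 + L(-1)*E(4, 3)))**2 = (-1656 + (-2 + 3*(-4 + 4*3)))**2 = (-1656 + (-2 + 3*(-4 + 12)))**2 = (-1656 + (-2 + 3*8))**2 = (-1656 + (-2 + 24))**2 = (-1656 + 22)**2 = (-1634)**2 = 2669956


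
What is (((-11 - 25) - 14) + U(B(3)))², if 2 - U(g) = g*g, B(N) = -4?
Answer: 4096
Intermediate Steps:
U(g) = 2 - g² (U(g) = 2 - g*g = 2 - g²)
(((-11 - 25) - 14) + U(B(3)))² = (((-11 - 25) - 14) + (2 - 1*(-4)²))² = ((-36 - 14) + (2 - 1*16))² = (-50 + (2 - 16))² = (-50 - 14)² = (-64)² = 4096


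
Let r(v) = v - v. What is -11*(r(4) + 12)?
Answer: -132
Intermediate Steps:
r(v) = 0
-11*(r(4) + 12) = -11*(0 + 12) = -11*12 = -132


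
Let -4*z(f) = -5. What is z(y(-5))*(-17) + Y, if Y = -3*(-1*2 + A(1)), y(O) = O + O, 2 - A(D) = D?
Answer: -73/4 ≈ -18.250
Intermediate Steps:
A(D) = 2 - D
y(O) = 2*O
z(f) = 5/4 (z(f) = -¼*(-5) = 5/4)
Y = 3 (Y = -3*(-1*2 + (2 - 1*1)) = -3*(-2 + (2 - 1)) = -3*(-2 + 1) = -3*(-1) = 3)
z(y(-5))*(-17) + Y = (5/4)*(-17) + 3 = -85/4 + 3 = -73/4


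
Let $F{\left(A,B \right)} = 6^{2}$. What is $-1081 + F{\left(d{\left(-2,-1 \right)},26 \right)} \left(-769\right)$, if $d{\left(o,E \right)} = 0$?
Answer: $-28765$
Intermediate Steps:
$F{\left(A,B \right)} = 36$
$-1081 + F{\left(d{\left(-2,-1 \right)},26 \right)} \left(-769\right) = -1081 + 36 \left(-769\right) = -1081 - 27684 = -28765$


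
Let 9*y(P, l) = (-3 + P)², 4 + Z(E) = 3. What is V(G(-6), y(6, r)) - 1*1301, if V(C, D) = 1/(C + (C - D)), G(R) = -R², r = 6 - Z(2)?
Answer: -94974/73 ≈ -1301.0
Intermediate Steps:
Z(E) = -1 (Z(E) = -4 + 3 = -1)
r = 7 (r = 6 - 1*(-1) = 6 + 1 = 7)
y(P, l) = (-3 + P)²/9
V(C, D) = 1/(-D + 2*C)
V(G(-6), y(6, r)) - 1*1301 = 1/(-(-3 + 6)²/9 + 2*(-1*(-6)²)) - 1*1301 = 1/(-3²/9 + 2*(-1*36)) - 1301 = 1/(-9/9 + 2*(-36)) - 1301 = 1/(-1*1 - 72) - 1301 = 1/(-1 - 72) - 1301 = 1/(-73) - 1301 = -1/73 - 1301 = -94974/73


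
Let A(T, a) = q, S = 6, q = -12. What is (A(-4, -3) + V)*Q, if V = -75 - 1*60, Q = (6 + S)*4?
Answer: -7056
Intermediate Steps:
A(T, a) = -12
Q = 48 (Q = (6 + 6)*4 = 12*4 = 48)
V = -135 (V = -75 - 60 = -135)
(A(-4, -3) + V)*Q = (-12 - 135)*48 = -147*48 = -7056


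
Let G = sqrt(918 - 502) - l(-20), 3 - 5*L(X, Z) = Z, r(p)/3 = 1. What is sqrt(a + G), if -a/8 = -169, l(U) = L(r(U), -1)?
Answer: 2*sqrt(8445 + 25*sqrt(26))/5 ≈ 37.035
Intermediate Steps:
r(p) = 3 (r(p) = 3*1 = 3)
L(X, Z) = 3/5 - Z/5
l(U) = 4/5 (l(U) = 3/5 - 1/5*(-1) = 3/5 + 1/5 = 4/5)
G = -4/5 + 4*sqrt(26) (G = sqrt(918 - 502) - 1*4/5 = sqrt(416) - 4/5 = 4*sqrt(26) - 4/5 = -4/5 + 4*sqrt(26) ≈ 19.596)
a = 1352 (a = -8*(-169) = 1352)
sqrt(a + G) = sqrt(1352 + (-4/5 + 4*sqrt(26))) = sqrt(6756/5 + 4*sqrt(26))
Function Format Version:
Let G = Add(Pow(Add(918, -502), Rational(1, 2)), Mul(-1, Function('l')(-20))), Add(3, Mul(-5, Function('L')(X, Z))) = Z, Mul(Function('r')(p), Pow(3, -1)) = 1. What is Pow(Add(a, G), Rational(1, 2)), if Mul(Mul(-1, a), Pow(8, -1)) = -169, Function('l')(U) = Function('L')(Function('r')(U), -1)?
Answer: Mul(Rational(2, 5), Pow(Add(8445, Mul(25, Pow(26, Rational(1, 2)))), Rational(1, 2))) ≈ 37.035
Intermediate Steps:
Function('r')(p) = 3 (Function('r')(p) = Mul(3, 1) = 3)
Function('L')(X, Z) = Add(Rational(3, 5), Mul(Rational(-1, 5), Z))
Function('l')(U) = Rational(4, 5) (Function('l')(U) = Add(Rational(3, 5), Mul(Rational(-1, 5), -1)) = Add(Rational(3, 5), Rational(1, 5)) = Rational(4, 5))
G = Add(Rational(-4, 5), Mul(4, Pow(26, Rational(1, 2)))) (G = Add(Pow(Add(918, -502), Rational(1, 2)), Mul(-1, Rational(4, 5))) = Add(Pow(416, Rational(1, 2)), Rational(-4, 5)) = Add(Mul(4, Pow(26, Rational(1, 2))), Rational(-4, 5)) = Add(Rational(-4, 5), Mul(4, Pow(26, Rational(1, 2)))) ≈ 19.596)
a = 1352 (a = Mul(-8, -169) = 1352)
Pow(Add(a, G), Rational(1, 2)) = Pow(Add(1352, Add(Rational(-4, 5), Mul(4, Pow(26, Rational(1, 2))))), Rational(1, 2)) = Pow(Add(Rational(6756, 5), Mul(4, Pow(26, Rational(1, 2)))), Rational(1, 2))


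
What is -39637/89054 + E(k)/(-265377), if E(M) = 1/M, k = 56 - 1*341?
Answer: -428263304773/962195965290 ≈ -0.44509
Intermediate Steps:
k = -285 (k = 56 - 341 = -285)
-39637/89054 + E(k)/(-265377) = -39637/89054 + 1/(-285*(-265377)) = -39637*1/89054 - 1/285*(-1/265377) = -39637/89054 + 1/75632445 = -428263304773/962195965290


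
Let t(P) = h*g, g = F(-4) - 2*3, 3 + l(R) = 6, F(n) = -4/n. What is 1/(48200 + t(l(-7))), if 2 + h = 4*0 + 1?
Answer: 1/48205 ≈ 2.0745e-5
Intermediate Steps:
l(R) = 3 (l(R) = -3 + 6 = 3)
g = -5 (g = -4/(-4) - 2*3 = -4*(-¼) - 6 = 1 - 6 = -5)
h = -1 (h = -2 + (4*0 + 1) = -2 + (0 + 1) = -2 + 1 = -1)
t(P) = 5 (t(P) = -1*(-5) = 5)
1/(48200 + t(l(-7))) = 1/(48200 + 5) = 1/48205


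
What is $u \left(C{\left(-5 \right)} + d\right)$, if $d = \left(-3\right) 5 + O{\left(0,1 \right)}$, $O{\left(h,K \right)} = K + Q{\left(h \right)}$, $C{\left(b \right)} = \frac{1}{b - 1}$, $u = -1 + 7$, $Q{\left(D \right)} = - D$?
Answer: $-85$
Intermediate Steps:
$u = 6$
$C{\left(b \right)} = \frac{1}{-1 + b}$
$O{\left(h,K \right)} = K - h$
$d = -14$ ($d = \left(-3\right) 5 + \left(1 - 0\right) = -15 + \left(1 + 0\right) = -15 + 1 = -14$)
$u \left(C{\left(-5 \right)} + d\right) = 6 \left(\frac{1}{-1 - 5} - 14\right) = 6 \left(\frac{1}{-6} - 14\right) = 6 \left(- \frac{1}{6} - 14\right) = 6 \left(- \frac{85}{6}\right) = -85$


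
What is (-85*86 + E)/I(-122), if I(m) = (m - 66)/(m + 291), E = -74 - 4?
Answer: 312143/47 ≈ 6641.3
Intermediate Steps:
E = -78
I(m) = (-66 + m)/(291 + m)
(-85*86 + E)/I(-122) = (-85*86 - 78)/(((-66 - 122)/(291 - 122))) = (-7310 - 78)/((-188/169)) = -7388/((1/169)*(-188)) = -7388/(-188/169) = -7388*(-169/188) = 312143/47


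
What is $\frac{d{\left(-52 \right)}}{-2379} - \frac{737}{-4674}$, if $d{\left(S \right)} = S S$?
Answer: $- \frac{279107}{285114} \approx -0.97893$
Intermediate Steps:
$d{\left(S \right)} = S^{2}$
$\frac{d{\left(-52 \right)}}{-2379} - \frac{737}{-4674} = \frac{\left(-52\right)^{2}}{-2379} - \frac{737}{-4674} = 2704 \left(- \frac{1}{2379}\right) - - \frac{737}{4674} = - \frac{208}{183} + \frac{737}{4674} = - \frac{279107}{285114}$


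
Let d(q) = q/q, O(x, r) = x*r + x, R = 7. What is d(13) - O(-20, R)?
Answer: 161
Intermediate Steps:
O(x, r) = x + r*x (O(x, r) = r*x + x = x + r*x)
d(q) = 1
d(13) - O(-20, R) = 1 - (-20)*(1 + 7) = 1 - (-20)*8 = 1 - 1*(-160) = 1 + 160 = 161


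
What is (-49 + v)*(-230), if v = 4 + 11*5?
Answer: -2300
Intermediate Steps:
v = 59 (v = 4 + 55 = 59)
(-49 + v)*(-230) = (-49 + 59)*(-230) = 10*(-230) = -2300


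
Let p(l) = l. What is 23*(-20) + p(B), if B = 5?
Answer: -455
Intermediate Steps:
23*(-20) + p(B) = 23*(-20) + 5 = -460 + 5 = -455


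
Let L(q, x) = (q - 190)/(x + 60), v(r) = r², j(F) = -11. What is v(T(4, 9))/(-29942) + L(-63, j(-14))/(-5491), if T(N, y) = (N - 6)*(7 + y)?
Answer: -133970545/4028082289 ≈ -0.033259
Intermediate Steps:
T(N, y) = (-6 + N)*(7 + y)
L(q, x) = (-190 + q)/(60 + x)
v(T(4, 9))/(-29942) + L(-63, j(-14))/(-5491) = (-42 - 6*9 + 7*4 + 4*9)²/(-29942) + ((-190 - 63)/(60 - 11))/(-5491) = (-42 - 54 + 28 + 36)²*(-1/29942) + (-253/49)*(-1/5491) = (-32)²*(-1/29942) + ((1/49)*(-253))*(-1/5491) = 1024*(-1/29942) - 253/49*(-1/5491) = -512/14971 + 253/269059 = -133970545/4028082289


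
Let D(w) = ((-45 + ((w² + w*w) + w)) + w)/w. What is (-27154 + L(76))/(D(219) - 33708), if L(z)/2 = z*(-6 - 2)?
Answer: 2071010/2428579 ≈ 0.85277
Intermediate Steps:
L(z) = -16*z (L(z) = 2*(z*(-6 - 2)) = 2*(z*(-8)) = 2*(-8*z) = -16*z)
D(w) = (-45 + 2*w + 2*w²)/w (D(w) = ((-45 + ((w² + w²) + w)) + w)/w = ((-45 + (2*w² + w)) + w)/w = ((-45 + (w + 2*w²)) + w)/w = ((-45 + w + 2*w²) + w)/w = (-45 + 2*w + 2*w²)/w)
(-27154 + L(76))/(D(219) - 33708) = (-27154 - 16*76)/((2 - 45/219 + 2*219) - 33708) = (-27154 - 1216)/((2 - 45*1/219 + 438) - 33708) = -28370/((2 - 15/73 + 438) - 33708) = -28370/(32105/73 - 33708) = -28370/(-2428579/73) = -28370*(-73/2428579) = 2071010/2428579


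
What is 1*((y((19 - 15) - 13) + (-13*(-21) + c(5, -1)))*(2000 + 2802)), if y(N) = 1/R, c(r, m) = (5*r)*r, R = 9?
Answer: 17205566/9 ≈ 1.9117e+6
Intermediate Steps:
c(r, m) = 5*r**2
y(N) = 1/9
1*((y((19 - 15) - 13) + (-13*(-21) + c(5, -1)))*(2000 + 2802)) = 1*((1/9 + (-13*(-21) + 5*5**2))*(2000 + 2802)) = 1*((1/9 + (273 + 5*25))*4802) = 1*((1/9 + (273 + 125))*4802) = 1*((1/9 + 398)*4802) = 1*((3583/9)*4802) = 1*(17205566/9) = 17205566/9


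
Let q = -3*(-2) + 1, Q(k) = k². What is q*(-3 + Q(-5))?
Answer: 154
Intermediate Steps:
q = 7 (q = 6 + 1 = 7)
q*(-3 + Q(-5)) = 7*(-3 + (-5)²) = 7*(-3 + 25) = 7*22 = 154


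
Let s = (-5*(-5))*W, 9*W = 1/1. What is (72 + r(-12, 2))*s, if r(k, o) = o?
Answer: 1850/9 ≈ 205.56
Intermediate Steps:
W = ⅑ (W = (⅑)/1 = (⅑)*1 = ⅑ ≈ 0.11111)
s = 25/9 (s = -5*(-5)*(⅑) = 25*(⅑) = 25/9 ≈ 2.7778)
(72 + r(-12, 2))*s = (72 + 2)*(25/9) = 74*(25/9) = 1850/9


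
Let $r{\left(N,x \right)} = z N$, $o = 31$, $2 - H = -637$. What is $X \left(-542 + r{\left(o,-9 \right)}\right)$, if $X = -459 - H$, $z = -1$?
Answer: $629154$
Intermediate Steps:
$H = 639$ ($H = 2 - -637 = 2 + 637 = 639$)
$r{\left(N,x \right)} = - N$
$X = -1098$ ($X = -459 - 639 = -1098$)
$X \left(-542 + r{\left(o,-9 \right)}\right) = - 1098 \left(-542 - 31\right) = \left(-1098\right) \left(-573\right) = 629154$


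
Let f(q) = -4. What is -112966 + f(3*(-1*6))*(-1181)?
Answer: -108242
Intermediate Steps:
-112966 + f(3*(-1*6))*(-1181) = -112966 - 4*(-1181) = -112966 + 4724 = -108242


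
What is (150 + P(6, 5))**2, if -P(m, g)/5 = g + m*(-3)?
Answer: 46225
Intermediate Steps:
P(m, g) = -5*g + 15*m (P(m, g) = -5*(g + m*(-3)) = -5*(g - 3*m) = -5*g + 15*m)
(150 + P(6, 5))**2 = (150 + (-5*5 + 15*6))**2 = (150 + (-25 + 90))**2 = (150 + 65)**2 = 215**2 = 46225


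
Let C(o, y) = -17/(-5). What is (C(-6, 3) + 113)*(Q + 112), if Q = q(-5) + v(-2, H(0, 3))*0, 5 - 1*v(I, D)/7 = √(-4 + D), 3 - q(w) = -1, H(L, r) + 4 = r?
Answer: 67512/5 ≈ 13502.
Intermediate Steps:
H(L, r) = -4 + r
q(w) = 4 (q(w) = 3 - 1*(-1) = 3 + 1 = 4)
C(o, y) = 17/5 (C(o, y) = -17*(-⅕) = 17/5)
v(I, D) = 35 - 7*√(-4 + D)
Q = 4 (Q = 4 + (35 - 7*√(-4 + (-4 + 3)))*0 = 4 + (35 - 7*√(-4 - 1))*0 = 4 + (35 - 7*I*√5)*0 = 4 + 0 = 4)
(C(-6, 3) + 113)*(Q + 112) = (17/5 + 113)*(4 + 112) = (582/5)*116 = 67512/5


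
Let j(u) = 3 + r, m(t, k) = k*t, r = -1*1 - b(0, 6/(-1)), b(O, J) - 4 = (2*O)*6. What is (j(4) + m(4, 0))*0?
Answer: 0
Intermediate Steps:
b(O, J) = 4 + 12*O (b(O, J) = 4 + (2*O)*6 = 4 + 12*O)
r = -5 (r = -1*1 - (4 + 12*0) = -1 - (4 + 0) = -1 - 1*4 = -1 - 4 = -5)
j(u) = -2 (j(u) = 3 - 5 = -2)
(j(4) + m(4, 0))*0 = (-2 + 0*4)*0 = (-2 + 0)*0 = -2*0 = 0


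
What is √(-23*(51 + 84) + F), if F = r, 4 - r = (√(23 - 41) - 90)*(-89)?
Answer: √(-11111 + 267*I*√2) ≈ 1.791 + 105.42*I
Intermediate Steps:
r = -8006 + 267*I*√2 (r = 4 - (√(23 - 41) - 90)*(-89) = 4 - (√(-18) - 90)*(-89) = 4 - (3*I*√2 - 90)*(-89) = 4 - (-90 + 3*I*√2)*(-89) = 4 - (8010 - 267*I*√2) = 4 + (-8010 + 267*I*√2) = -8006 + 267*I*√2 ≈ -8006.0 + 377.6*I)
F = -8006 + 267*I*√2 ≈ -8006.0 + 377.6*I
√(-23*(51 + 84) + F) = √(-23*(51 + 84) + (-8006 + 267*I*√2)) = √(-23*135 + (-8006 + 267*I*√2)) = √(-3105 + (-8006 + 267*I*√2)) = √(-11111 + 267*I*√2)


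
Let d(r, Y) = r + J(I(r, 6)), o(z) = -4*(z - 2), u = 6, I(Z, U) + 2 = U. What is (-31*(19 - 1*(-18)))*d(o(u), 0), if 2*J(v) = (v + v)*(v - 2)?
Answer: 9176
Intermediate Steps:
I(Z, U) = -2 + U
J(v) = v*(-2 + v) (J(v) = ((v + v)*(v - 2))/2 = ((2*v)*(-2 + v))/2 = (2*v*(-2 + v))/2 = v*(-2 + v))
o(z) = 8 - 4*z (o(z) = -4*(-2 + z) = 8 - 4*z)
d(r, Y) = 8 + r (d(r, Y) = r + (-2 + 6)*(-2 + (-2 + 6)) = r + 4*(-2 + 4) = r + 4*2 = r + 8 = 8 + r)
(-31*(19 - 1*(-18)))*d(o(u), 0) = (-31*(19 - 1*(-18)))*(8 + (8 - 4*6)) = (-31*(19 + 18))*(8 + (8 - 24)) = (-31*37)*(8 - 16) = -1147*(-8) = 9176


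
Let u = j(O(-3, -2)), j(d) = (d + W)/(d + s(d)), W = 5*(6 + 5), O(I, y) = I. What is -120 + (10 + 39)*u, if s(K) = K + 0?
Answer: -1634/3 ≈ -544.67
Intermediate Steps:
s(K) = K
W = 55 (W = 5*11 = 55)
j(d) = (55 + d)/(2*d) (j(d) = (d + 55)/(d + d) = (55 + d)/((2*d)) = (55 + d)*(1/(2*d)) = (55 + d)/(2*d))
u = -26/3 (u = (½)*(55 - 3)/(-3) = (½)*(-⅓)*52 = -26/3 ≈ -8.6667)
-120 + (10 + 39)*u = -120 + (10 + 39)*(-26/3) = -120 + 49*(-26/3) = -120 - 1274/3 = -1634/3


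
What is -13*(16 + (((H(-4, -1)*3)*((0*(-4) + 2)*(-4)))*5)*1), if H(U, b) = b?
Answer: -1768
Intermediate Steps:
-13*(16 + (((H(-4, -1)*3)*((0*(-4) + 2)*(-4)))*5)*1) = -13*(16 + (((-1*3)*((0*(-4) + 2)*(-4)))*5)*1) = -13*(16 + (-3*(0 + 2)*(-4)*5)*1) = -13*(16 + (-6*(-4)*5)*1) = -13*(16 + (-3*(-8)*5)*1) = -13*(16 + (24*5)*1) = -13*(16 + 120*1) = -13*(16 + 120) = -13*136 = -1768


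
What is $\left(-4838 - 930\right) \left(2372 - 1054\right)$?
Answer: $-7602224$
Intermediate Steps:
$\left(-4838 - 930\right) \left(2372 - 1054\right) = \left(-5768\right) 1318 = -7602224$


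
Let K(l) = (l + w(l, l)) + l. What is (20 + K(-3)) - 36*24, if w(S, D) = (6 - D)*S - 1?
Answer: -878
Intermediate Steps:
w(S, D) = -1 + S*(6 - D) (w(S, D) = S*(6 - D) - 1 = -1 + S*(6 - D))
K(l) = -1 - l**2 + 8*l (K(l) = (l + (-1 + 6*l - l*l)) + l = (l + (-1 + 6*l - l**2)) + l = (l + (-1 - l**2 + 6*l)) + l = (-1 - l**2 + 7*l) + l = -1 - l**2 + 8*l)
(20 + K(-3)) - 36*24 = (20 + (-1 - 1*(-3)**2 + 8*(-3))) - 36*24 = (20 + (-1 - 1*9 - 24)) - 864 = (20 + (-1 - 9 - 24)) - 864 = (20 - 34) - 864 = -14 - 864 = -878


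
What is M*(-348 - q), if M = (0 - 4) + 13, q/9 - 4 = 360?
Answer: -32616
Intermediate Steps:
q = 3276 (q = 36 + 9*360 = 36 + 3240 = 3276)
M = 9 (M = -4 + 13 = 9)
M*(-348 - q) = 9*(-348 - 1*3276) = 9*(-348 - 3276) = 9*(-3624) = -32616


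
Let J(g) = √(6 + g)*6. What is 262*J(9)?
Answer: 1572*√15 ≈ 6088.3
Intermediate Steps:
J(g) = 6*√(6 + g)
262*J(9) = 262*(6*√(6 + 9)) = 262*(6*√15) = 1572*√15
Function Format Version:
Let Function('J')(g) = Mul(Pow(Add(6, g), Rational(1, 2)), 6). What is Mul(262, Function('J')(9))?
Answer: Mul(1572, Pow(15, Rational(1, 2))) ≈ 6088.3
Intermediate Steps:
Function('J')(g) = Mul(6, Pow(Add(6, g), Rational(1, 2)))
Mul(262, Function('J')(9)) = Mul(262, Mul(6, Pow(Add(6, 9), Rational(1, 2)))) = Mul(262, Mul(6, Pow(15, Rational(1, 2)))) = Mul(1572, Pow(15, Rational(1, 2)))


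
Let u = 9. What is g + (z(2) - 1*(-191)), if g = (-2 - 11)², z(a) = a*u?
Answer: 378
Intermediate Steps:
z(a) = 9*a (z(a) = a*9 = 9*a)
g = 169 (g = (-13)² = 169)
g + (z(2) - 1*(-191)) = 169 + (9*2 - 1*(-191)) = 169 + (18 + 191) = 169 + 209 = 378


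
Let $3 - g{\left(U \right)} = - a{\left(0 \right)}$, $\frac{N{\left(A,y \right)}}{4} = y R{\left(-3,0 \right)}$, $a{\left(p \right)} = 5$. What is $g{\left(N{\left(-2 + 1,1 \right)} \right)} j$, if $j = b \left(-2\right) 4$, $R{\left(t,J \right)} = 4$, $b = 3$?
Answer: $-192$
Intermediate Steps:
$N{\left(A,y \right)} = 16 y$ ($N{\left(A,y \right)} = 4 y 4 = 4 \cdot 4 y = 16 y$)
$g{\left(U \right)} = 8$ ($g{\left(U \right)} = 3 - \left(-1\right) 5 = 3 - -5 = 3 + 5 = 8$)
$j = -24$ ($j = 3 \left(-2\right) 4 = \left(-6\right) 4 = -24$)
$g{\left(N{\left(-2 + 1,1 \right)} \right)} j = 8 \left(-24\right) = -192$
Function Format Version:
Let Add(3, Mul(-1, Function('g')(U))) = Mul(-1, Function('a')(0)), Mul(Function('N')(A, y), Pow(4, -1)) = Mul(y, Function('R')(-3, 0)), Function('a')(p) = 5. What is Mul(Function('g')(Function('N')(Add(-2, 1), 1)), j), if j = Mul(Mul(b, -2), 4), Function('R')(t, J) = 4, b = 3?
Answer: -192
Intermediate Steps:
Function('N')(A, y) = Mul(16, y) (Function('N')(A, y) = Mul(4, Mul(y, 4)) = Mul(4, Mul(4, y)) = Mul(16, y))
Function('g')(U) = 8 (Function('g')(U) = Add(3, Mul(-1, Mul(-1, 5))) = Add(3, Mul(-1, -5)) = Add(3, 5) = 8)
j = -24 (j = Mul(Mul(3, -2), 4) = Mul(-6, 4) = -24)
Mul(Function('g')(Function('N')(Add(-2, 1), 1)), j) = Mul(8, -24) = -192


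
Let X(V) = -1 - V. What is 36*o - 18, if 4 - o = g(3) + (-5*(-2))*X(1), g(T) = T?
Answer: 738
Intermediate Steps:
o = 21 (o = 4 - (3 + (-5*(-2))*(-1 - 1*1)) = 4 - (3 + 10*(-1 - 1)) = 4 - (3 + 10*(-2)) = 4 - (3 - 20) = 4 - 1*(-17) = 4 + 17 = 21)
36*o - 18 = 36*21 - 18 = 756 - 18 = 738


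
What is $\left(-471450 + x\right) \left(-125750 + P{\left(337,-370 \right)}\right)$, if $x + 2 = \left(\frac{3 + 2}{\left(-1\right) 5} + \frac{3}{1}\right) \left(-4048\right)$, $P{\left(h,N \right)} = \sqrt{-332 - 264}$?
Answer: $60303161000 - 959096 i \sqrt{149} \approx 6.0303 \cdot 10^{10} - 1.1707 \cdot 10^{7} i$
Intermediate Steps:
$P{\left(h,N \right)} = 2 i \sqrt{149}$ ($P{\left(h,N \right)} = \sqrt{-596} = 2 i \sqrt{149}$)
$x = -8098$ ($x = -2 + \left(\frac{3 + 2}{\left(-1\right) 5} + \frac{3}{1}\right) \left(-4048\right) = -2 + \left(\frac{5}{-5} + 3 \cdot 1\right) \left(-4048\right) = -2 + \left(5 \left(- \frac{1}{5}\right) + 3\right) \left(-4048\right) = -2 + \left(-1 + 3\right) \left(-4048\right) = -2 + 2 \left(-4048\right) = -2 - 8096 = -8098$)
$\left(-471450 + x\right) \left(-125750 + P{\left(337,-370 \right)}\right) = \left(-471450 - 8098\right) \left(-125750 + 2 i \sqrt{149}\right) = - 479548 \left(-125750 + 2 i \sqrt{149}\right) = 60303161000 - 959096 i \sqrt{149}$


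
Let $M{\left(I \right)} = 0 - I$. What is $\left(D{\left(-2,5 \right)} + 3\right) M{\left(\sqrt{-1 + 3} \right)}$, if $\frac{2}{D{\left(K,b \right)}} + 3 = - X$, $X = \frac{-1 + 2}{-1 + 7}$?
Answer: $- \frac{45 \sqrt{2}}{19} \approx -3.3495$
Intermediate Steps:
$X = \frac{1}{6}$ ($X = 1 \cdot \frac{1}{6} = \frac{1}{6} \approx 0.16667$)
$M{\left(I \right)} = - I$
$D{\left(K,b \right)} = - \frac{12}{19}$ ($D{\left(K,b \right)} = \frac{2}{-3 - \frac{1}{6}} = \frac{2}{- \frac{19}{6}} = 2 \left(- \frac{6}{19}\right) = - \frac{12}{19}$)
$\left(D{\left(-2,5 \right)} + 3\right) M{\left(\sqrt{-1 + 3} \right)} = \left(- \frac{12}{19} + 3\right) \left(- \sqrt{-1 + 3}\right) = \frac{45 \left(- \sqrt{2}\right)}{19} = - \frac{45 \sqrt{2}}{19}$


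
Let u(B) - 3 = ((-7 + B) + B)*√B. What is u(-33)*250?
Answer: 750 - 18250*I*√33 ≈ 750.0 - 1.0484e+5*I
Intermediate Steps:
u(B) = 3 + √B*(-7 + 2*B) (u(B) = 3 + ((-7 + B) + B)*√B = 3 + (-7 + 2*B)*√B = 3 + √B*(-7 + 2*B))
u(-33)*250 = (3 - 7*I*√33 + 2*(-33)^(3/2))*250 = (3 - 7*I*√33 + 2*(-33*I*√33))*250 = (3 - 7*I*√33 - 66*I*√33)*250 = (3 - 73*I*√33)*250 = 750 - 18250*I*√33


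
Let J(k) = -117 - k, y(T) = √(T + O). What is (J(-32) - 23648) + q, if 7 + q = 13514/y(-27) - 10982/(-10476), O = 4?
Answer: -124344629/5238 - 13514*I*√23/23 ≈ -23739.0 - 2817.9*I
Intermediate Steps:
y(T) = √(4 + T) (y(T) = √(T + 4) = √(4 + T))
q = -31175/5238 - 13514*I*√23/23 (q = -7 + (13514/(√(4 - 27)) - 10982/(-10476)) = -7 + (13514/(√(-23)) - 10982*(-1/10476)) = -7 + (13514/((I*√23)) + 5491/5238) = -7 + (13514*(-I*√23/23) + 5491/5238) = -7 + (-13514*I*√23/23 + 5491/5238) = -7 + (5491/5238 - 13514*I*√23/23) = -31175/5238 - 13514*I*√23/23 ≈ -5.9517 - 2817.9*I)
(J(-32) - 23648) + q = ((-117 - 1*(-32)) - 23648) + (-31175/5238 - 13514*I*√23/23) = ((-117 + 32) - 23648) + (-31175/5238 - 13514*I*√23/23) = (-85 - 23648) + (-31175/5238 - 13514*I*√23/23) = -23733 + (-31175/5238 - 13514*I*√23/23) = -124344629/5238 - 13514*I*√23/23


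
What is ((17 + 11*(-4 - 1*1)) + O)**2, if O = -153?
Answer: 36481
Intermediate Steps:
((17 + 11*(-4 - 1*1)) + O)**2 = ((17 + 11*(-4 - 1*1)) - 153)**2 = ((17 + 11*(-4 - 1)) - 153)**2 = ((17 + 11*(-5)) - 153)**2 = ((17 - 55) - 153)**2 = (-38 - 153)**2 = (-191)**2 = 36481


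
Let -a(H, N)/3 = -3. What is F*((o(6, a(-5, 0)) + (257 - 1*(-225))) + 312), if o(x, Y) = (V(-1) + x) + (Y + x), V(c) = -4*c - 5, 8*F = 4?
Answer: 407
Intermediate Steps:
F = ½ (F = (⅛)*4 = ½ ≈ 0.50000)
a(H, N) = 9 (a(H, N) = -3*(-3) = 9)
V(c) = -5 - 4*c
o(x, Y) = -1 + Y + 2*x (o(x, Y) = ((-5 - 4*(-1)) + x) + (Y + x) = ((-5 + 4) + x) + (Y + x) = (-1 + x) + (Y + x) = -1 + Y + 2*x)
F*((o(6, a(-5, 0)) + (257 - 1*(-225))) + 312) = (((-1 + 9 + 2*6) + (257 - 1*(-225))) + 312)/2 = (((-1 + 9 + 12) + (257 + 225)) + 312)/2 = ((20 + 482) + 312)/2 = (502 + 312)/2 = (½)*814 = 407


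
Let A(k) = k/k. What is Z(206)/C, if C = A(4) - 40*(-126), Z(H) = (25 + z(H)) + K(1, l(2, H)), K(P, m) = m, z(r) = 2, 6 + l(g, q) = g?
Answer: 23/5041 ≈ 0.0045626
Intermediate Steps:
l(g, q) = -6 + g
A(k) = 1
Z(H) = 23 (Z(H) = (25 + 2) + (-6 + 2) = 27 - 4 = 23)
C = 5041 (C = 1 - 40*(-126) = 1 + 5040 = 5041)
Z(206)/C = 23/5041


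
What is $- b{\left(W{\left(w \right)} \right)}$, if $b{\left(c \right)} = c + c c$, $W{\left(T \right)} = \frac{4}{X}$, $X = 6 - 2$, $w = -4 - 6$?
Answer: $-2$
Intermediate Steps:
$w = -10$ ($w = -4 - 6 = -10$)
$X = 4$ ($X = 6 - 2 = 4$)
$W{\left(T \right)} = 1$ ($W{\left(T \right)} = \frac{4}{4} = 4 \cdot \frac{1}{4} = 1$)
$b{\left(c \right)} = c + c^{2}$
$- b{\left(W{\left(w \right)} \right)} = - 1 \left(1 + 1\right) = - 1 \cdot 2 = \left(-1\right) 2 = -2$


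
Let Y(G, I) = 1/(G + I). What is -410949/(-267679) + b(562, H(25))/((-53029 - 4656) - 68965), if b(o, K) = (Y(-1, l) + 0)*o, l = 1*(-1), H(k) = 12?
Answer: 52121908649/33901545350 ≈ 1.5374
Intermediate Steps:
l = -1
b(o, K) = -o/2 (b(o, K) = (1/(-1 - 1) + 0)*o = (1/(-2) + 0)*o = (-½ + 0)*o = -o/2)
-410949/(-267679) + b(562, H(25))/((-53029 - 4656) - 68965) = -410949/(-267679) + (-½*562)/((-53029 - 4656) - 68965) = -410949*(-1/267679) - 281/(-57685 - 68965) = 410949/267679 - 281/(-126650) = 410949/267679 - 281*(-1/126650) = 410949/267679 + 281/126650 = 52121908649/33901545350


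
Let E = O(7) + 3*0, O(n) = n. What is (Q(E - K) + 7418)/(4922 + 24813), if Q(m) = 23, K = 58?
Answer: 7441/29735 ≈ 0.25024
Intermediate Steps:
E = 7 (E = 7 + 3*0 = 7 + 0 = 7)
(Q(E - K) + 7418)/(4922 + 24813) = (23 + 7418)/(4922 + 24813) = 7441/29735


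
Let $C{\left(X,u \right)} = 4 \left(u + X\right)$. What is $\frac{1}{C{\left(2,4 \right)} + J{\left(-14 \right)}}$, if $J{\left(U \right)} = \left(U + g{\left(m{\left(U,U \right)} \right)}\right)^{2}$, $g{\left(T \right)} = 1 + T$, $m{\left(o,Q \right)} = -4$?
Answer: $\frac{1}{313} \approx 0.0031949$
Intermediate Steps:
$C{\left(X,u \right)} = 4 X + 4 u$ ($C{\left(X,u \right)} = 4 \left(X + u\right) = 4 X + 4 u$)
$J{\left(U \right)} = \left(-3 + U\right)^{2}$ ($J{\left(U \right)} = \left(U + \left(1 - 4\right)\right)^{2} = \left(U - 3\right)^{2} = \left(-3 + U\right)^{2}$)
$\frac{1}{C{\left(2,4 \right)} + J{\left(-14 \right)}} = \frac{1}{\left(4 \cdot 2 + 4 \cdot 4\right) + \left(-3 - 14\right)^{2}} = \frac{1}{\left(8 + 16\right) + \left(-17\right)^{2}} = \frac{1}{24 + 289} = \frac{1}{313}$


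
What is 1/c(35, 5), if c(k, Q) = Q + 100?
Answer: 1/105 ≈ 0.0095238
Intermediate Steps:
c(k, Q) = 100 + Q
1/c(35, 5) = 1/(100 + 5) = 1/105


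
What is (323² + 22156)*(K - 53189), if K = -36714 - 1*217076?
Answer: -38828238815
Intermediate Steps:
K = -253790 (K = -36714 - 217076 = -253790)
(323² + 22156)*(K - 53189) = (323² + 22156)*(-253790 - 53189) = (104329 + 22156)*(-306979) = 126485*(-306979) = -38828238815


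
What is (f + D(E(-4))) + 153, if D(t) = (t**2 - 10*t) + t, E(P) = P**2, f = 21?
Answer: 286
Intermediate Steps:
D(t) = t**2 - 9*t
(f + D(E(-4))) + 153 = (21 + (-4)**2*(-9 + (-4)**2)) + 153 = (21 + 16*(-9 + 16)) + 153 = (21 + 16*7) + 153 = (21 + 112) + 153 = 133 + 153 = 286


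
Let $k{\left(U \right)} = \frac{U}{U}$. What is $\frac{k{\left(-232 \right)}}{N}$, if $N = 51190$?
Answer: $\frac{1}{51190} \approx 1.9535 \cdot 10^{-5}$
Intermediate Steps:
$k{\left(U \right)} = 1$
$\frac{k{\left(-232 \right)}}{N} = 1 \cdot \frac{1}{51190} = \frac{1}{51190}$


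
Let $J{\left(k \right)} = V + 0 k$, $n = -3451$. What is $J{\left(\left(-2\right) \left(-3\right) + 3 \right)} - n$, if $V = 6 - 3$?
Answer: $3454$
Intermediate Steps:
$V = 3$
$J{\left(k \right)} = 3$ ($J{\left(k \right)} = 3 + 0 k = 3 + 0 = 3$)
$J{\left(\left(-2\right) \left(-3\right) + 3 \right)} - n = 3 - -3451 = 3 + 3451 = 3454$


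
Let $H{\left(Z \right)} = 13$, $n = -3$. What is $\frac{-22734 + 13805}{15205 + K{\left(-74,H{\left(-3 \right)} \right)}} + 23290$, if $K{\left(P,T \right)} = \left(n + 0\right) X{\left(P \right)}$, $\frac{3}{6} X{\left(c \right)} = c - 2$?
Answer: $\frac{364735761}{15661} \approx 23289.0$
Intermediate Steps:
$X{\left(c \right)} = -4 + 2 c$ ($X{\left(c \right)} = 2 \left(c - 2\right) = 2 \left(-2 + c\right) = -4 + 2 c$)
$K{\left(P,T \right)} = 12 - 6 P$ ($K{\left(P,T \right)} = \left(-3 + 0\right) \left(-4 + 2 P\right) = - 3 \left(-4 + 2 P\right) = 12 - 6 P$)
$\frac{-22734 + 13805}{15205 + K{\left(-74,H{\left(-3 \right)} \right)}} + 23290 = \frac{-22734 + 13805}{15205 + \left(12 - -444\right)} + 23290 = - \frac{8929}{15205 + \left(12 + 444\right)} + 23290 = - \frac{8929}{15205 + 456} + 23290 = - \frac{8929}{15661} + 23290 = \frac{364735761}{15661}$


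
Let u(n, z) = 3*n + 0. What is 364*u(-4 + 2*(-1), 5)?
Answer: -6552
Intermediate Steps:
u(n, z) = 3*n
364*u(-4 + 2*(-1), 5) = 364*(3*(-4 + 2*(-1))) = 364*(3*(-4 - 2)) = 364*(3*(-6)) = 364*(-18) = -6552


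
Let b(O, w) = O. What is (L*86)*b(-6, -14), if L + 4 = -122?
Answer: 65016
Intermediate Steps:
L = -126 (L = -4 - 122 = -126)
(L*86)*b(-6, -14) = -126*86*(-6) = -10836*(-6) = 65016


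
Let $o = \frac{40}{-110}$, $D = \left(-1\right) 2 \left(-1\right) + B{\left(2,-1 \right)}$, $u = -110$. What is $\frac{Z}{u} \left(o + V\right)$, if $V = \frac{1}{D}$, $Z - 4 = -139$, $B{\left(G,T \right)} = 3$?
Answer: $- \frac{243}{1210} \approx -0.20083$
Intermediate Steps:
$Z = -135$ ($Z = 4 - 139 = -135$)
$D = 5$ ($D = \left(-1\right) 2 \left(-1\right) + 3 = \left(-2\right) \left(-1\right) + 3 = 2 + 3 = 5$)
$o = - \frac{4}{11}$ ($o = 40 \left(- \frac{1}{110}\right) = - \frac{4}{11} \approx -0.36364$)
$V = \frac{1}{5} \approx 0.2$
$\frac{Z}{u} \left(o + V\right) = - \frac{135}{-110} \left(- \frac{4}{11} + \frac{1}{5}\right) = \left(-135\right) \left(- \frac{1}{110}\right) \left(- \frac{9}{55}\right) = \frac{27}{22} \left(- \frac{9}{55}\right) = - \frac{243}{1210}$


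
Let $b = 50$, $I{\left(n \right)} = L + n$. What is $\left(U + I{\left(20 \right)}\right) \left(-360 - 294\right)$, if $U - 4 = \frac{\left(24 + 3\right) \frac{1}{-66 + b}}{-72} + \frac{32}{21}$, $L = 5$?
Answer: $- \frac{8950099}{448} \approx -19978.0$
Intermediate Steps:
$I{\left(n \right)} = 5 + n$
$U = \frac{14911}{2688}$ ($U = 4 + \left(\frac{\left(24 + 3\right) \frac{1}{-66 + 50}}{-72} + \frac{32}{21}\right) = 4 + \left(\frac{27}{-16} \left(- \frac{1}{72}\right) + 32 \cdot \frac{1}{21}\right) = 4 + \left(27 \left(- \frac{1}{16}\right) \left(- \frac{1}{72}\right) + \frac{32}{21}\right) = 4 + \left(\left(- \frac{27}{16}\right) \left(- \frac{1}{72}\right) + \frac{32}{21}\right) = 4 + \left(\frac{3}{128} + \frac{32}{21}\right) = 4 + \frac{4159}{2688} = \frac{14911}{2688} \approx 5.5472$)
$\left(U + I{\left(20 \right)}\right) \left(-360 - 294\right) = \left(\frac{14911}{2688} + \left(5 + 20\right)\right) \left(-360 - 294\right) = \left(\frac{14911}{2688} + 25\right) \left(-654\right) = \frac{82111}{2688} \left(-654\right) = - \frac{8950099}{448}$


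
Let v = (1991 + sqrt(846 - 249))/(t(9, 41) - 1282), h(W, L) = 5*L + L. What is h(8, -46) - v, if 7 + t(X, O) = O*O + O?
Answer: -121499/433 - sqrt(597)/433 ≈ -280.65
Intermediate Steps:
h(W, L) = 6*L
t(X, O) = -7 + O + O**2 (t(X, O) = -7 + (O*O + O) = -7 + (O**2 + O) = -7 + (O + O**2) = -7 + O + O**2)
v = 1991/433 + sqrt(597)/433 (v = (1991 + sqrt(846 - 249))/((-7 + 41 + 41**2) - 1282) = (1991 + sqrt(597))/((-7 + 41 + 1681) - 1282) = (1991 + sqrt(597))/(1715 - 1282) = (1991 + sqrt(597))/433 = (1991 + sqrt(597))*(1/433) = 1991/433 + sqrt(597)/433 ≈ 4.6546)
h(8, -46) - v = 6*(-46) - (1991/433 + sqrt(597)/433) = -276 + (-1991/433 - sqrt(597)/433) = -121499/433 - sqrt(597)/433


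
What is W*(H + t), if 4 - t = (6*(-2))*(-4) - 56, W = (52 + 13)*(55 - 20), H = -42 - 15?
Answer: -102375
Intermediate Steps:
H = -57
W = 2275 (W = 65*35 = 2275)
t = 12 (t = 4 - ((6*(-2))*(-4) - 56) = 4 - (-12*(-4) - 56) = 4 - (48 - 56) = 4 - 1*(-8) = 4 + 8 = 12)
W*(H + t) = 2275*(-57 + 12) = 2275*(-45) = -102375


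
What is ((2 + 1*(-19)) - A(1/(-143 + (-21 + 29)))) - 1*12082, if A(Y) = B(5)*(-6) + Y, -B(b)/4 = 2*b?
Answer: -1665764/135 ≈ -12339.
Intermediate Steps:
B(b) = -8*b
A(Y) = 240 + Y (A(Y) = -8*5*(-6) + Y = -40*(-6) + Y = 240 + Y)
((2 + 1*(-19)) - A(1/(-143 + (-21 + 29)))) - 1*12082 = ((2 + 1*(-19)) - (240 + 1/(-143 + (-21 + 29)))) - 1*12082 = ((2 - 19) - (240 + 1/(-143 + 8))) - 12082 = (-17 - (240 + 1/(-135))) - 12082 = (-17 - (240 - 1/135)) - 12082 = (-17 - 1*32399/135) - 12082 = (-17 - 32399/135) - 12082 = -34694/135 - 12082 = -1665764/135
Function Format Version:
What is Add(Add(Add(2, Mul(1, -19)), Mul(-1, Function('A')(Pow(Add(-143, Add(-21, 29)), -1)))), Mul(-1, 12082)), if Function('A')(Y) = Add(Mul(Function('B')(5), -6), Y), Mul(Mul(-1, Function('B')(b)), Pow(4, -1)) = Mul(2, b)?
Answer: Rational(-1665764, 135) ≈ -12339.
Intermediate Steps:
Function('B')(b) = Mul(-8, b) (Function('B')(b) = Mul(-4, Mul(2, b)) = Mul(-8, b))
Function('A')(Y) = Add(240, Y) (Function('A')(Y) = Add(Mul(Mul(-8, 5), -6), Y) = Add(Mul(-40, -6), Y) = Add(240, Y))
Add(Add(Add(2, Mul(1, -19)), Mul(-1, Function('A')(Pow(Add(-143, Add(-21, 29)), -1)))), Mul(-1, 12082)) = Add(Add(Add(2, Mul(1, -19)), Mul(-1, Add(240, Pow(Add(-143, Add(-21, 29)), -1)))), Mul(-1, 12082)) = Add(Add(Add(2, -19), Mul(-1, Add(240, Pow(Add(-143, 8), -1)))), -12082) = Add(Add(-17, Mul(-1, Add(240, Pow(-135, -1)))), -12082) = Add(Add(-17, Mul(-1, Add(240, Rational(-1, 135)))), -12082) = Add(Add(-17, Mul(-1, Rational(32399, 135))), -12082) = Add(Add(-17, Rational(-32399, 135)), -12082) = Add(Rational(-34694, 135), -12082) = Rational(-1665764, 135)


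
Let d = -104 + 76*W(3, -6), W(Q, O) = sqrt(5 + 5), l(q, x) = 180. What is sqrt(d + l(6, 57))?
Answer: 2*sqrt(19 + 19*sqrt(10)) ≈ 17.786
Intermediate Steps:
W(Q, O) = sqrt(10)
d = -104 + 76*sqrt(10) ≈ 136.33
sqrt(d + l(6, 57)) = sqrt((-104 + 76*sqrt(10)) + 180) = sqrt(76 + 76*sqrt(10))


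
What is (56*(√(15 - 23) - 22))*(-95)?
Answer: 117040 - 10640*I*√2 ≈ 1.1704e+5 - 15047.0*I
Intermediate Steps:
(56*(√(15 - 23) - 22))*(-95) = (56*(√(-8) - 22))*(-95) = (56*(2*I*√2 - 22))*(-95) = (56*(-22 + 2*I*√2))*(-95) = (-1232 + 112*I*√2)*(-95) = 117040 - 10640*I*√2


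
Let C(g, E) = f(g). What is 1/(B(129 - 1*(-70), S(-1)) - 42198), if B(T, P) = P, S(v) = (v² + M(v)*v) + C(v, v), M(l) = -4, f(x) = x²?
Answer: -1/42192 ≈ -2.3701e-5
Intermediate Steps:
C(g, E) = g²
S(v) = -4*v + 2*v² (S(v) = (v² - 4*v) + v² = -4*v + 2*v²)
1/(B(129 - 1*(-70), S(-1)) - 42198) = 1/(2*(-1)*(-2 - 1) - 42198) = 1/(2*(-1)*(-3) - 42198) = 1/(6 - 42198) = 1/(-42192) = -1/42192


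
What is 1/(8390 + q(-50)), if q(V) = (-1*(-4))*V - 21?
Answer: 1/8169 ≈ 0.00012241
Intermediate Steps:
q(V) = -21 + 4*V (q(V) = 4*V - 21 = -21 + 4*V)
1/(8390 + q(-50)) = 1/(8390 + (-21 + 4*(-50))) = 1/(8390 + (-21 - 200)) = 1/(8390 - 221) = 1/8169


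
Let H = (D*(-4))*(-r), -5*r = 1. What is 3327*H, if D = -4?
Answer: 53232/5 ≈ 10646.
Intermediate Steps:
r = -1/5 (r = -1/5*1 = -1/5 ≈ -0.20000)
H = 16/5 (H = (-4*(-4))*(-1*(-1/5)) = 16*(1/5) = 16/5 ≈ 3.2000)
3327*H = 3327*(16/5) = 53232/5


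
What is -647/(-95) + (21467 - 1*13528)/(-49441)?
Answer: 31234122/4696895 ≈ 6.6499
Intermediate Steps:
-647/(-95) + (21467 - 1*13528)/(-49441) = -647*(-1/95) + (21467 - 13528)*(-1/49441) = 647/95 + 7939*(-1/49441) = 647/95 - 7939/49441 = 31234122/4696895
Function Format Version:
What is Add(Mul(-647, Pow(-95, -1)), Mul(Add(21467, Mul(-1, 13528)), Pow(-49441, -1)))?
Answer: Rational(31234122, 4696895) ≈ 6.6499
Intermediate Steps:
Add(Mul(-647, Pow(-95, -1)), Mul(Add(21467, Mul(-1, 13528)), Pow(-49441, -1))) = Add(Mul(-647, Rational(-1, 95)), Mul(Add(21467, -13528), Rational(-1, 49441))) = Add(Rational(647, 95), Mul(7939, Rational(-1, 49441))) = Add(Rational(647, 95), Rational(-7939, 49441)) = Rational(31234122, 4696895)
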